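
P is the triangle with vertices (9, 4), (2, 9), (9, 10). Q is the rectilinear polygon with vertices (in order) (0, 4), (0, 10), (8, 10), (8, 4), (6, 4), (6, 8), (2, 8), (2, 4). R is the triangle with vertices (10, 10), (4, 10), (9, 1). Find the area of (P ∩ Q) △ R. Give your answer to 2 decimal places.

|P ∩ Q| = 13.0143.
|(P ∩ Q) ∩ R| = 10.4183.
|(P ∩ Q) △ R| = 13.0143 + 27 − 20.8366 = 19.18.

19.18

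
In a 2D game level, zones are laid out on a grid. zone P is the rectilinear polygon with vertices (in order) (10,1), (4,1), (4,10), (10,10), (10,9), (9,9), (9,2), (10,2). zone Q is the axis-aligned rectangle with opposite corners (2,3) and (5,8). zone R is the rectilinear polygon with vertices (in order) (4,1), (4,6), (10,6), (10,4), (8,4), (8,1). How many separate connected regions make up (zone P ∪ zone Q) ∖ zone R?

2

(zone P ∪ zone Q) ∖ zone R splits into 2 disjoint pieces (area 31, area 4).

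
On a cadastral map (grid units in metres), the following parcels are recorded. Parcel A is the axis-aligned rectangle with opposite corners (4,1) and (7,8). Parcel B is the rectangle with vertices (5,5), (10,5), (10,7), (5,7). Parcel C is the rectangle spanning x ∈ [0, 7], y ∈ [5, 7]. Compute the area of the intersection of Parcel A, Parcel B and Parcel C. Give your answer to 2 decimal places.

4.00

The intersection is the polygon with vertices (5,5), (5,7), (7,7), (7,5).
By the shoelace formula its area is 4.00.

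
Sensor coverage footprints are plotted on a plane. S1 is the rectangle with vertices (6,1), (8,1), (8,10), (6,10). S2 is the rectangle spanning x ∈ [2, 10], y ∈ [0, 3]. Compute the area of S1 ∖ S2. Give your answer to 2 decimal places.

|S1∩S2|: x∈[6,8], y∈[1,3] → 2·2 = 4.
|S1| = 18.
|S1 ∖ S2| = |S1| − |S1∩S2| = 18 − 4 = 14.00.

14.00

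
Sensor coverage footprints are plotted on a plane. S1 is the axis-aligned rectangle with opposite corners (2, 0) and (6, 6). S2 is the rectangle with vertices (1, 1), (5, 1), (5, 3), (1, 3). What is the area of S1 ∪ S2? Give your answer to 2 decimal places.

26.00

By inclusion–exclusion:
Individual areas: |S1| = 24, |S2| = 8.
|S1∩S2|: x∈[2,5], y∈[1,3] → 3·2 = 6.
|S1 ∪ S2| = 32 − 6 = 26.00.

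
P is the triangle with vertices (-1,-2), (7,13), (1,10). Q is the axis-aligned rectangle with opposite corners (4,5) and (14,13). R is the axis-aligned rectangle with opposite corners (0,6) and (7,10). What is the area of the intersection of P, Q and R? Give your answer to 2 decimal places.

The intersection is the polygon with vertices (4,10), (5.4,10), (4,7.375).
By the shoelace formula its area is 1.84.

1.84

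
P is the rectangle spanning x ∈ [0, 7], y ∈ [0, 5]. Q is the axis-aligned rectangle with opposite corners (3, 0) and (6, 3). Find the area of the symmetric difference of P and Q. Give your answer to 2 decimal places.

26.00

|P∩Q|: x∈[3,6], y∈[0,3] → 3·3 = 9.
|P △ Q| = |P| + |Q| − 2·|P∩Q| = 35 + 9 − 18 = 26.00.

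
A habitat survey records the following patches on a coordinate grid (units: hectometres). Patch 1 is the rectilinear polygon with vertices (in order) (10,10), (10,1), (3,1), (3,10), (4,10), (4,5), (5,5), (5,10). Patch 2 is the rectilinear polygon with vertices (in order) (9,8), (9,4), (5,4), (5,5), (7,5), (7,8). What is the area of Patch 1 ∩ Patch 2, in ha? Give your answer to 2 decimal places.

10.00

The intersection is the polygon with vertices (9,4), (5,4), (5,5), (7,5), (7,8), (9,8).
By the shoelace formula its area is 10.00.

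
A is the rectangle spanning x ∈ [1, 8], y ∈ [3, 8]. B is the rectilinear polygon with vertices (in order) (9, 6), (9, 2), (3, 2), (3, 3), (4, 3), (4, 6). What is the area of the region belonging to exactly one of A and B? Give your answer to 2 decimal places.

|A| = 35, |B| = 21, |A∩B| = 12.
|A △ B| = |A| + |B| − 2·|A∩B| = 35 + 21 − 24 = 32.00.

32.00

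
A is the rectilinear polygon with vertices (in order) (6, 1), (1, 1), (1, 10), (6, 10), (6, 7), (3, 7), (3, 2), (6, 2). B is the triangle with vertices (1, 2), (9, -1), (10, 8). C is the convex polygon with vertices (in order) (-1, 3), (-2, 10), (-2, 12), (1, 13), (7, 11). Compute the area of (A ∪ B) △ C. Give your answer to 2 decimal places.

|A ∪ B| = 62.5.
|(A ∪ B) ∩ C| = 12.5.
|(A ∪ B) △ C| = 62.5 + 47 − 25 = 84.50.

84.50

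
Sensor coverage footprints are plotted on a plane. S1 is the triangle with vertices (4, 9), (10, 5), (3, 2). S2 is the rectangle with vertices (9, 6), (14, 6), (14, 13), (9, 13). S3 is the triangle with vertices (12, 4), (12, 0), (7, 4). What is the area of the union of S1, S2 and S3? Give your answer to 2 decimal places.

By inclusion–exclusion:
Individual areas: |S1| = 23, |S2| = 35, |S3| = 10.
|S1∩S2| = 0.
|S1∩S3| = 0.062.
|S2∩S3| = 0.
|S1∩S2∩S3| = 0.
|S1 ∪ S2 ∪ S3| = 68 − 0.062 + 0 = 67.94.

67.94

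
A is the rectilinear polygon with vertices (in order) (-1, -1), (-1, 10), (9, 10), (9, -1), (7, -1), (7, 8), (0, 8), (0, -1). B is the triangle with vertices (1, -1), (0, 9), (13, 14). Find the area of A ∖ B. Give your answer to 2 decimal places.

|A| = 47, |A∩B| = 17.15.
|A ∖ B| = |A| − |A∩B| = 47 − 17.15 = 29.85.

29.85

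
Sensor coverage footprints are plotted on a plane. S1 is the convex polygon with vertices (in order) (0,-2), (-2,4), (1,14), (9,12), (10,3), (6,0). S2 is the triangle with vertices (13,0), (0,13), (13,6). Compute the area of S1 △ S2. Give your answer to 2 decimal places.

|S1| = 136.5, |S2| = 39, |S1∩S2| = 21.7433.
|S1 △ S2| = |S1| + |S2| − 2·|S1∩S2| = 136.5 + 39 − 43.4866 = 132.01.

132.01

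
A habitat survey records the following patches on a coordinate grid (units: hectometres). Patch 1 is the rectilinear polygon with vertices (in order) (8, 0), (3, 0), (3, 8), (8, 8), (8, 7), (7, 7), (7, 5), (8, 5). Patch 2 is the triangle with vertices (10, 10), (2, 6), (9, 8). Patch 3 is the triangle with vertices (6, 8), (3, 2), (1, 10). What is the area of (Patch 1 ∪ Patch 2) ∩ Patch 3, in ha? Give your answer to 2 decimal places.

9.11

The region (Patch 1 ∪ Patch 2) ∩ Patch 3 is the polygon with vertices (3,6.286), (2,6), (3,6.5), (3,8), (6,8), (3,2).
By the shoelace formula its area is 9.11.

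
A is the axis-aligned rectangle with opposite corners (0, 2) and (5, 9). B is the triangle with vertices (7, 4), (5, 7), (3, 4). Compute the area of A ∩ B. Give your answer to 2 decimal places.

3.00

The intersection is the polygon with vertices (5,4), (3,4), (5,7).
By the shoelace formula its area is 3.00.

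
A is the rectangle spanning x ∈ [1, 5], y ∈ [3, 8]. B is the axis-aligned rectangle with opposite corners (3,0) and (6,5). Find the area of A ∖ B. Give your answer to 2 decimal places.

16.00

|A∩B|: x∈[3,5], y∈[3,5] → 2·2 = 4.
|A| = 20.
|A ∖ B| = |A| − |A∩B| = 20 − 4 = 16.00.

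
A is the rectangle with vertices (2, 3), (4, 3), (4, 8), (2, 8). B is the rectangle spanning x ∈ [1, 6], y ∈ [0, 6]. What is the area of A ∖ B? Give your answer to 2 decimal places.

4.00

|A∩B|: x∈[2,4], y∈[3,6] → 2·3 = 6.
|A| = 10.
|A ∖ B| = |A| − |A∩B| = 10 − 6 = 4.00.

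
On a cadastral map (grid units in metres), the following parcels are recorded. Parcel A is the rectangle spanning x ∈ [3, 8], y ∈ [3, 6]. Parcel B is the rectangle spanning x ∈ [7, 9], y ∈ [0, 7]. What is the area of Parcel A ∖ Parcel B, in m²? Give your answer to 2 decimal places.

|Parcel A∩Parcel B|: x∈[7,8], y∈[3,6] → 1·3 = 3.
|Parcel A| = 15.
|Parcel A ∖ Parcel B| = |Parcel A| − |Parcel A∩Parcel B| = 15 − 3 = 12.00.

12.00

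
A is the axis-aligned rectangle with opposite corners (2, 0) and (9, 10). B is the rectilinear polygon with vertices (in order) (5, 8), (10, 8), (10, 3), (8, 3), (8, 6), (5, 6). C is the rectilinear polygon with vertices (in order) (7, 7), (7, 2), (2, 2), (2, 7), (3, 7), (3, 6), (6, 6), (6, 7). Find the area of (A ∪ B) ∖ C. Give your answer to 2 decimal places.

|A ∪ B| = 75.
|(A ∪ B) ∩ C| = 22.
|(A ∪ B) ∖ C| = 75 − 22 = 53.00.

53.00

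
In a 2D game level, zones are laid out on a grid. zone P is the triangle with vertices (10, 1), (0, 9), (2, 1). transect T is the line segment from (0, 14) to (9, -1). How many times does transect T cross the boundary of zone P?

The segment meets the boundary at (7.8,1), (5.769,4.385).

2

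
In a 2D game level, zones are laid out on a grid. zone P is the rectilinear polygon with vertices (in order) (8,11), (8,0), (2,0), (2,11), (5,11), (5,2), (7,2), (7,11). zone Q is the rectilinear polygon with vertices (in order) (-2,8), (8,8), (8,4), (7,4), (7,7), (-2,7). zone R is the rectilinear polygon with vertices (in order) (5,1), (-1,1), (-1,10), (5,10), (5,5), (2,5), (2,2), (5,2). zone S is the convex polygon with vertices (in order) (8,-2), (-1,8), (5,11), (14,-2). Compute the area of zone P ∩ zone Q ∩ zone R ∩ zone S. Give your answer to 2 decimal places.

The intersection is the polygon with vertices (5,7), (2,7), (2,8), (5,8).
By the shoelace formula its area is 3.00.

3.00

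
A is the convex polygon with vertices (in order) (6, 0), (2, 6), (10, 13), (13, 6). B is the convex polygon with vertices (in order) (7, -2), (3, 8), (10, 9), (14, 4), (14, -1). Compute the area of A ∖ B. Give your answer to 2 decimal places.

24.96

|A| = 71.5, |A∩B| = 46.5444.
|A ∖ B| = |A| − |A∩B| = 71.5 − 46.5444 = 24.96.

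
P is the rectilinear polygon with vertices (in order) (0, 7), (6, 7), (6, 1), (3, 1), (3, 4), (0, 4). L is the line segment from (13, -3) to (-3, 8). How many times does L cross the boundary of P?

4

The segment meets the boundary at (0,5.938), (2.818,4), (3,3.875), (6,1.812).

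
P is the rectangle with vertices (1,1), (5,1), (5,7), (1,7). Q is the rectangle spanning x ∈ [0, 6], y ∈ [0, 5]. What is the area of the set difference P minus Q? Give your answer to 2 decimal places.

|P∩Q|: x∈[1,5], y∈[1,5] → 4·4 = 16.
|P| = 24.
|P ∖ Q| = |P| − |P∩Q| = 24 − 16 = 8.00.

8.00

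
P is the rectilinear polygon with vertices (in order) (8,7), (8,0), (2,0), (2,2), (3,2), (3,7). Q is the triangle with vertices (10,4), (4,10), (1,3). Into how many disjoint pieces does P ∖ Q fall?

2

P ∖ Q splits into 2 disjoint pieces (area 0.5, area 19.5).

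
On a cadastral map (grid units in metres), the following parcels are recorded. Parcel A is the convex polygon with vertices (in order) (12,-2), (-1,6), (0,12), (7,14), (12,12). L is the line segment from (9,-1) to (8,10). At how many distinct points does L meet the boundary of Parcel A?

1

The segment meets the boundary at (8.919,-0.104).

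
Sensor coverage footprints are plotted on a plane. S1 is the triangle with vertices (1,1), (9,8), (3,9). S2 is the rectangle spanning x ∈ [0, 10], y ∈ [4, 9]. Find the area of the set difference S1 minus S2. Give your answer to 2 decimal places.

4.02

|S1| = 25, |S1∩S2| = 20.9821.
|S1 ∖ S2| = |S1| − |S1∩S2| = 25 − 20.9821 = 4.02.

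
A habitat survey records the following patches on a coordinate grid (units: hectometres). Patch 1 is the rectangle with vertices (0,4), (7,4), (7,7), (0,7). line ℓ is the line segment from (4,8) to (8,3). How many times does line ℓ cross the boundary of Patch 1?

The segment meets the boundary at (7,4.25), (4.8,7).

2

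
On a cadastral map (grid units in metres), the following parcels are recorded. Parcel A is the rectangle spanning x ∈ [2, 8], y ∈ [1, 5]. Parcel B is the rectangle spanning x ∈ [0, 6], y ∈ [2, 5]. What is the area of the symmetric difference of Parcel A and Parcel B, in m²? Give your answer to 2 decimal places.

18.00

|Parcel A∩Parcel B|: x∈[2,6], y∈[2,5] → 4·3 = 12.
|Parcel A △ Parcel B| = |Parcel A| + |Parcel B| − 2·|Parcel A∩Parcel B| = 24 + 18 − 24 = 18.00.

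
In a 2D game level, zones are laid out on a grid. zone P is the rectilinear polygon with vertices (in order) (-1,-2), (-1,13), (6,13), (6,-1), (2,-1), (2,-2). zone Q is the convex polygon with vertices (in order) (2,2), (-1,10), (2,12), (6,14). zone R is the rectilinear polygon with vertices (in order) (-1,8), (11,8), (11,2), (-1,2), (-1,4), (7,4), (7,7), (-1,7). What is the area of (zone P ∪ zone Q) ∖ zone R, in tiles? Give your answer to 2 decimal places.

|zone P ∪ zone Q| = 101.8333.
|(zone P ∪ zone Q) ∩ zone R| = 21.
|(zone P ∪ zone Q) ∖ zone R| = 101.8333 − 21 = 80.83.

80.83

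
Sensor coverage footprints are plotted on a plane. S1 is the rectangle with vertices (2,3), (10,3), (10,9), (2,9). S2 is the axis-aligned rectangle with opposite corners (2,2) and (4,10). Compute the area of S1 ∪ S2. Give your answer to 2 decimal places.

52.00

By inclusion–exclusion:
Individual areas: |S1| = 48, |S2| = 16.
|S1∩S2|: x∈[2,4], y∈[3,9] → 2·6 = 12.
|S1 ∪ S2| = 64 − 12 = 52.00.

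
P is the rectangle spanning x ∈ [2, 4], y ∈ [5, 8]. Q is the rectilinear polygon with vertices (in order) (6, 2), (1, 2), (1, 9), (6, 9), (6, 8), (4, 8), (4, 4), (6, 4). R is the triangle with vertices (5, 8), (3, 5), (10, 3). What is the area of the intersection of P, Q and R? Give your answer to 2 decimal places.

The intersection is the polygon with vertices (3,5), (4,6.5), (4,5).
By the shoelace formula its area is 0.75.

0.75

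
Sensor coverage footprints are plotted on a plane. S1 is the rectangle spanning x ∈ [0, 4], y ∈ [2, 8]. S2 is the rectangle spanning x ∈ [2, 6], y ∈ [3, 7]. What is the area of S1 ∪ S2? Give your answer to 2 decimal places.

By inclusion–exclusion:
Individual areas: |S1| = 24, |S2| = 16.
|S1∩S2|: x∈[2,4], y∈[3,7] → 2·4 = 8.
|S1 ∪ S2| = 40 − 8 = 32.00.

32.00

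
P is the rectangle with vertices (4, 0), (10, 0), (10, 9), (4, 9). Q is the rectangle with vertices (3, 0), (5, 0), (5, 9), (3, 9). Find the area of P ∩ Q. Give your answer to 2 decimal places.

9.00

|P∩Q|: x∈[4,5], y∈[0,9] → 1·9 = 9.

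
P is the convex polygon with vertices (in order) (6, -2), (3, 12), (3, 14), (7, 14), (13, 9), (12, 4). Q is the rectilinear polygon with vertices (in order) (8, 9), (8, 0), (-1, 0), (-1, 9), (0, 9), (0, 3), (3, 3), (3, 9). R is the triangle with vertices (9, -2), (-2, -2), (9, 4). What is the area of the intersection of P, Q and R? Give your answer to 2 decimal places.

7.22

The intersection is the polygon with vertices (8,0), (5.571,0), (5.163,1.907), (8,3.454).
By the shoelace formula its area is 7.22.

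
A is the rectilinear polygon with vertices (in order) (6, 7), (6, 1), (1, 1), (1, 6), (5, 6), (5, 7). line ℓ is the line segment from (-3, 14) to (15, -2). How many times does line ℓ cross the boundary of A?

2

The segment meets the boundary at (6,6), (5,6.889).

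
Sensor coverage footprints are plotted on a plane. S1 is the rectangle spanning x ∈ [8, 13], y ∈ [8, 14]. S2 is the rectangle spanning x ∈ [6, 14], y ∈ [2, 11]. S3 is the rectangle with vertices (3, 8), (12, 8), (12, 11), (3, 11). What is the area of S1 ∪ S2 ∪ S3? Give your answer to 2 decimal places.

96.00

By inclusion–exclusion:
Individual areas: |S1| = 30, |S2| = 72, |S3| = 27.
|S1∩S2|: x∈[8,13], y∈[8,11] → 5·3 = 15.
|S1∩S3|: x∈[8,12], y∈[8,11] → 4·3 = 12.
|S2∩S3|: x∈[6,12], y∈[8,11] → 6·3 = 18.
|S1∩S2∩S3| = 12.
|S1 ∪ S2 ∪ S3| = 129 − 45 + 12 = 96.00.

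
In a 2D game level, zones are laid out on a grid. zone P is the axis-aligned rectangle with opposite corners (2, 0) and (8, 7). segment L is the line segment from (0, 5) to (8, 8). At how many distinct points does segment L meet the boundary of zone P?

2

The segment meets the boundary at (5.333,7), (2,5.75).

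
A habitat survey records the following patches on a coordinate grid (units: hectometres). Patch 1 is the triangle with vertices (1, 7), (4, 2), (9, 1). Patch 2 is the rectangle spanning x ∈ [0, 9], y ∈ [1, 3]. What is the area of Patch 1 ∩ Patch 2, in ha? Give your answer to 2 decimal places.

The intersection is the polygon with vertices (4,2), (3.4,3), (6.333,3), (9,1).
By the shoelace formula its area is 5.13.

5.13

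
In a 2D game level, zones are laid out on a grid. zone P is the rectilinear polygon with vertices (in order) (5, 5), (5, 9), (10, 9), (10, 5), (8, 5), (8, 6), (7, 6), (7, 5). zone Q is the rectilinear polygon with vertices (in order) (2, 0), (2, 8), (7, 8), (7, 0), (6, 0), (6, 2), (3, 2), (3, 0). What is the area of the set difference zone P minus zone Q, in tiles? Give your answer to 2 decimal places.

13.00

|zone P| = 19, |zone P∩zone Q| = 6.
|zone P ∖ zone Q| = |zone P| − |zone P∩zone Q| = 19 − 6 = 13.00.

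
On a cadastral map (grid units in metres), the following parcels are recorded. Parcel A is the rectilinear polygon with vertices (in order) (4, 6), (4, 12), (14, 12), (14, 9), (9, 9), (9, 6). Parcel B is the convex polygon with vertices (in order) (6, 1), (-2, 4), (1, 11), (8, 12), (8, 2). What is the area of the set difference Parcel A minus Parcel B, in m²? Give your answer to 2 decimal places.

22.14

|Parcel A| = 45, |Parcel A∩Parcel B| = 22.8571.
|Parcel A ∖ Parcel B| = |Parcel A| − |Parcel A∩Parcel B| = 45 − 22.8571 = 22.14.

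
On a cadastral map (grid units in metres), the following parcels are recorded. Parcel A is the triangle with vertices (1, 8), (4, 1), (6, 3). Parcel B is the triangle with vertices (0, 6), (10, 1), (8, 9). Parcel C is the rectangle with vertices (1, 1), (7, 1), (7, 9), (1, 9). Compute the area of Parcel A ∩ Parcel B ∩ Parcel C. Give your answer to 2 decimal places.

4.07

The intersection is the polygon with vertices (2.182,6.818), (6,3), (2.364,4.818), (1.6,6.6).
By the shoelace formula its area is 4.07.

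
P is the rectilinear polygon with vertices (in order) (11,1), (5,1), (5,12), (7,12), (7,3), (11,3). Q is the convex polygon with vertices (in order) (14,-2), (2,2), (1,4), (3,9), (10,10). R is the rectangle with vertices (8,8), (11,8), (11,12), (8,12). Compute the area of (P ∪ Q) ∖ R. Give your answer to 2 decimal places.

|P ∪ Q| = 97.6429.
|(P ∪ Q) ∩ R| = 4.381.
|(P ∪ Q) ∖ R| = 97.6429 − 4.381 = 93.26.

93.26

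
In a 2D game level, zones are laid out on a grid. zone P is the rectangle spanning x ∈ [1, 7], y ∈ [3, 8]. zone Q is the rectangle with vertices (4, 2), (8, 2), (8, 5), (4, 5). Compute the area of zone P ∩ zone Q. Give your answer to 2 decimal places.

6.00

|zone P∩zone Q|: x∈[4,7], y∈[3,5] → 3·2 = 6.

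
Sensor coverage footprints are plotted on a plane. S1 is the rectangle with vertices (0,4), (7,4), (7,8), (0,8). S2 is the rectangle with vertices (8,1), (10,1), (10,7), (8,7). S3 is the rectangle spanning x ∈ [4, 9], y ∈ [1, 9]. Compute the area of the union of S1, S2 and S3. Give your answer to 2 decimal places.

By inclusion–exclusion:
Individual areas: |S1| = 28, |S2| = 12, |S3| = 40.
|S1∩S2| = 0 (no overlap).
|S1∩S3|: x∈[4,7], y∈[4,8] → 3·4 = 12.
|S2∩S3|: x∈[8,9], y∈[1,7] → 1·6 = 6.
|S1∩S2∩S3| = 0.
|S1 ∪ S2 ∪ S3| = 80 − 18 + 0 = 62.00.

62.00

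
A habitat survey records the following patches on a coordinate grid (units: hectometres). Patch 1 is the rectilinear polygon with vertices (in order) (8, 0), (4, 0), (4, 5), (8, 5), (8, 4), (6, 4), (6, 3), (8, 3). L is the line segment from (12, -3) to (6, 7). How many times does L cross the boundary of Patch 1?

2

The segment meets the boundary at (7.2,5), (7.8,4).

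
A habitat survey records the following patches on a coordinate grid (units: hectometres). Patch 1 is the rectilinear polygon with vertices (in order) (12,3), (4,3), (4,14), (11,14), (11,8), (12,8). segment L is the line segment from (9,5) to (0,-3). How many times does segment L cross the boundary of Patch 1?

The segment meets the boundary at (6.75,3).

1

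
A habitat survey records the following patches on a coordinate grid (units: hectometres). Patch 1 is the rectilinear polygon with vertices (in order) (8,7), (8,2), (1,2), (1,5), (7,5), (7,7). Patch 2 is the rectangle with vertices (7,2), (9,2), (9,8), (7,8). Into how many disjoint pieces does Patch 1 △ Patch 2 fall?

Patch 1 △ Patch 2 splits into 2 disjoint pieces (area 7, area 18).

2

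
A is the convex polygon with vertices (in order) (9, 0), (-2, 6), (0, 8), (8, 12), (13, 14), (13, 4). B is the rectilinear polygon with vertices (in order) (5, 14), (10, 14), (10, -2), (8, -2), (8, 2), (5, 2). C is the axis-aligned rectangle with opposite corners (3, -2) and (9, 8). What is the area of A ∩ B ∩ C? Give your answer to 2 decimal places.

The intersection is the polygon with vertices (8,2), (5.333,2), (5,2.182), (5,8), (9,8), (9,0), (8,0.545).
By the shoelace formula its area is 25.70.

25.70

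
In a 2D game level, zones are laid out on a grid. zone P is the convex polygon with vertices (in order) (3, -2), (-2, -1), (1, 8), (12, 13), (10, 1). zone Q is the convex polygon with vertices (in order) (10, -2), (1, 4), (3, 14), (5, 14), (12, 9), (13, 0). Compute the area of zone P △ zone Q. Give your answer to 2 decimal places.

|zone P| = 123, |zone Q| = 125, |zone P∩zone Q| = 80.9783.
|zone P △ zone Q| = |zone P| + |zone Q| − 2·|zone P∩zone Q| = 123 + 125 − 161.9567 = 86.04.

86.04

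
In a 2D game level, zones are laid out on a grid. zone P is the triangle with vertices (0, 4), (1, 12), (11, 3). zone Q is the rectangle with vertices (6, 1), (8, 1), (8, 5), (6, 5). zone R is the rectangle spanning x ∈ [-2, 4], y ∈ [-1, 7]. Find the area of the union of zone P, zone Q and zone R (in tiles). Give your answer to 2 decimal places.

By inclusion–exclusion:
Individual areas: |zone P| = 44.5, |zone Q| = 8, |zone R| = 48.
|zone P∩zone Q| = 3.2727.
|zone P∩zone R| = 12.1648.
|zone Q∩zone R| = 0 (no overlap).
|zone P∩zone Q∩zone R| = 0.
|zone P ∪ zone Q ∪ zone R| = 100.5 − 15.4375 + 0 = 85.06.

85.06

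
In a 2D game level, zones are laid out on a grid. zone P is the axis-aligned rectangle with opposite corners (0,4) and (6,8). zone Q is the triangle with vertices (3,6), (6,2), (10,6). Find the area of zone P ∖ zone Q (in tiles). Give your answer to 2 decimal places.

19.50

|zone P| = 24, |zone P∩zone Q| = 4.5.
|zone P ∖ zone Q| = |zone P| − |zone P∩zone Q| = 24 − 4.5 = 19.50.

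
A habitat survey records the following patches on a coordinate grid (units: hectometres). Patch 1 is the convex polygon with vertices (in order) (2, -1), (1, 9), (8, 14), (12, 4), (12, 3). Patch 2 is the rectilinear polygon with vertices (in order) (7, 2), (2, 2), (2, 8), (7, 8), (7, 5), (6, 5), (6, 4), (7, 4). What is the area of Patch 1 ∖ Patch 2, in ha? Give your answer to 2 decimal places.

73.50

|Patch 1| = 102.5, |Patch 1∩Patch 2| = 29.
|Patch 1 ∖ Patch 2| = |Patch 1| − |Patch 1∩Patch 2| = 102.5 − 29 = 73.50.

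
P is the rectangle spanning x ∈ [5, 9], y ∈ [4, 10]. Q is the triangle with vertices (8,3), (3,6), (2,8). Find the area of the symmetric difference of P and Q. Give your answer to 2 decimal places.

25.87

|P| = 24, |Q| = 3.5, |P∩Q| = 0.8167.
|P △ Q| = |P| + |Q| − 2·|P∩Q| = 24 + 3.5 − 1.6333 = 25.87.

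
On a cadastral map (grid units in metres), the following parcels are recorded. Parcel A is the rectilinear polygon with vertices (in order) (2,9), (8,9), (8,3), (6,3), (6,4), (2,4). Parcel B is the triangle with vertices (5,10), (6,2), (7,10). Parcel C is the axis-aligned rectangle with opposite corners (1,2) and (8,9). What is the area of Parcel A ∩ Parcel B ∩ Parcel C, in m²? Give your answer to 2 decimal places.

5.81

The intersection is the polygon with vertices (6.125,3), (6,3), (6,4), (5.75,4), (5.125,9), (6.875,9).
By the shoelace formula its area is 5.81.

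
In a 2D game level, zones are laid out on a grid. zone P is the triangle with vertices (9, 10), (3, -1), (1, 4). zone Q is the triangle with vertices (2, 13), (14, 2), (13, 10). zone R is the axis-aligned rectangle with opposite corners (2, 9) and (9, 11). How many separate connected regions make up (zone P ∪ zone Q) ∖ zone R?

1

(zone P ∪ zone Q) ∖ zone R is a single connected region.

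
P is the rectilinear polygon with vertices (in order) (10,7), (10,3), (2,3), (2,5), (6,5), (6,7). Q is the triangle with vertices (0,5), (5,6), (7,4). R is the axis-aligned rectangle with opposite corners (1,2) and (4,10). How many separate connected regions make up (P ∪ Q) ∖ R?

(P ∪ Q) ∖ R splits into 2 disjoint pieces (area 21.4, area 0.1714).

2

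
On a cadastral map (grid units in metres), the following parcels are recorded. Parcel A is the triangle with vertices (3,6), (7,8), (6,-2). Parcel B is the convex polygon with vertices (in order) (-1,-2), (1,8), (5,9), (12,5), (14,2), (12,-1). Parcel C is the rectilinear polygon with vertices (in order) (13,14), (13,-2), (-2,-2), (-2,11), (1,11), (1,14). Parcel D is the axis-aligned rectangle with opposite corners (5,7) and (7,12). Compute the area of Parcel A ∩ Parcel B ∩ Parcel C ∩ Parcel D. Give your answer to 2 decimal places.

The intersection is the polygon with vertices (6.9,7), (5,7), (6.867,7.933), (6.987,7.865).
By the shoelace formula its area is 0.94.

0.94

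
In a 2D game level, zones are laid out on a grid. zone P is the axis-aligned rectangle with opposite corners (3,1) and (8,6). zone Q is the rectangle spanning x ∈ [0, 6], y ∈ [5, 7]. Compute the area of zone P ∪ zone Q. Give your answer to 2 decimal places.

34.00

By inclusion–exclusion:
Individual areas: |zone P| = 25, |zone Q| = 12.
|zone P∩zone Q|: x∈[3,6], y∈[5,6] → 3·1 = 3.
|zone P ∪ zone Q| = 37 − 3 = 34.00.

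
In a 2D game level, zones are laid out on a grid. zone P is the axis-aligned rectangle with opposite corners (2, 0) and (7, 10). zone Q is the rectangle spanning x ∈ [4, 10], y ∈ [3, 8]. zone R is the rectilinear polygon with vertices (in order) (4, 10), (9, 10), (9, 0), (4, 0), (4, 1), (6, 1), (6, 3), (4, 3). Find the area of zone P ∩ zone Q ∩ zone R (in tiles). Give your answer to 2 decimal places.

15.00

The intersection is the polygon with vertices (6,3), (4,3), (4,8), (7,8), (7,3).
By the shoelace formula its area is 15.00.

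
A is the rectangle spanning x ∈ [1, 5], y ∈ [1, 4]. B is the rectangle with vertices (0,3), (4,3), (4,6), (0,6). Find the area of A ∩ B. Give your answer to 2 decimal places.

|A∩B|: x∈[1,4], y∈[3,4] → 3·1 = 3.

3.00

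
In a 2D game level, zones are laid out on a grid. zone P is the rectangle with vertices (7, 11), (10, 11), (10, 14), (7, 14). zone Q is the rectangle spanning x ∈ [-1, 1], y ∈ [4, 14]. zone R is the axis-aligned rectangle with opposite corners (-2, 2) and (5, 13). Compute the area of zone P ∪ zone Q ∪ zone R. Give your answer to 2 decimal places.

By inclusion–exclusion:
Individual areas: |zone P| = 9, |zone Q| = 20, |zone R| = 77.
|zone P∩zone Q| = 0 (no overlap).
|zone P∩zone R| = 0 (no overlap).
|zone Q∩zone R|: x∈[-1,1], y∈[4,13] → 2·9 = 18.
|zone P∩zone Q∩zone R| = 0.
|zone P ∪ zone Q ∪ zone R| = 106 − 18 + 0 = 88.00.

88.00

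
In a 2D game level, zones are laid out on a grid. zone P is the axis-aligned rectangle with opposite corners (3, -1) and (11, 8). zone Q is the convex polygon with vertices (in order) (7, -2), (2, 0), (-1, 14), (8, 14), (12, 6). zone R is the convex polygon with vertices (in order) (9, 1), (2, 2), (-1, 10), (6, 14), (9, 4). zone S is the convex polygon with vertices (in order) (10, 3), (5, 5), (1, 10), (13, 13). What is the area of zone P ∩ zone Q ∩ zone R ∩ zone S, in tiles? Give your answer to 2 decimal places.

The intersection is the polygon with vertices (3,8), (7.8,8), (9,4), (9,3.4), (5,5), (3,7.5).
By the shoelace formula its area is 16.30.

16.30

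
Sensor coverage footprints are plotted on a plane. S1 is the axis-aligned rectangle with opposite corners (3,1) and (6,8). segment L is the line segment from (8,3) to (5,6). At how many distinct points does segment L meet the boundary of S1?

The segment meets the boundary at (6,5).

1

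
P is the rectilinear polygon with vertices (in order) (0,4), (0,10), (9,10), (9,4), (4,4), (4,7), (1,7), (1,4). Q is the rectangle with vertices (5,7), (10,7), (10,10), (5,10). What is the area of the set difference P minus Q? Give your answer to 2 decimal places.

33.00

|P| = 45, |P∩Q| = 12.
|P ∖ Q| = |P| − |P∩Q| = 45 − 12 = 33.00.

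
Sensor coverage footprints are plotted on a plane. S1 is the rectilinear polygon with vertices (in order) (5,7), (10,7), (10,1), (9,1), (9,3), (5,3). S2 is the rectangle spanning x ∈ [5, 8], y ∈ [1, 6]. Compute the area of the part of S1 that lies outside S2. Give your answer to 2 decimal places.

13.00

|S1| = 22, |S1∩S2| = 9.
|S1 ∖ S2| = |S1| − |S1∩S2| = 22 − 9 = 13.00.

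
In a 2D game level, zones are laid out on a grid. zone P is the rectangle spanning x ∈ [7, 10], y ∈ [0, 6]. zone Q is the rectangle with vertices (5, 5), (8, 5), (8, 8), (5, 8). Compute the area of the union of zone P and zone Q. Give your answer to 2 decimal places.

26.00

By inclusion–exclusion:
Individual areas: |zone P| = 18, |zone Q| = 9.
|zone P∩zone Q|: x∈[7,8], y∈[5,6] → 1·1 = 1.
|zone P ∪ zone Q| = 27 − 1 = 26.00.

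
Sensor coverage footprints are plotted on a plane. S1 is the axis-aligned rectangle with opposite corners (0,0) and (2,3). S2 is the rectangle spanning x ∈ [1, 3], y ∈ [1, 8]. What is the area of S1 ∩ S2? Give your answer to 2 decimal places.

2.00

|S1∩S2|: x∈[1,2], y∈[1,3] → 1·2 = 2.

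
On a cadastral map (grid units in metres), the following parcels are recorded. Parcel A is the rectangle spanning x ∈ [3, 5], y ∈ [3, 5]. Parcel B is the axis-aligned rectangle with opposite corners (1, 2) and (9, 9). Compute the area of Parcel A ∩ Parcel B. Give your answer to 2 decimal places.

4.00

|Parcel A∩Parcel B|: x∈[3,5], y∈[3,5] → 2·2 = 4.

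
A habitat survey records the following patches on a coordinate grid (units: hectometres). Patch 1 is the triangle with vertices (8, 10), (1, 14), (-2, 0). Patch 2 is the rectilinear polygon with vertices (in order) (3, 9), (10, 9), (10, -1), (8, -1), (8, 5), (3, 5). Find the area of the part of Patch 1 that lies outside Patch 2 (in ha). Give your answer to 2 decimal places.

47.00

|Patch 1| = 55, |Patch 1∩Patch 2| = 8.
|Patch 1 ∖ Patch 2| = |Patch 1| − |Patch 1∩Patch 2| = 55 − 8 = 47.00.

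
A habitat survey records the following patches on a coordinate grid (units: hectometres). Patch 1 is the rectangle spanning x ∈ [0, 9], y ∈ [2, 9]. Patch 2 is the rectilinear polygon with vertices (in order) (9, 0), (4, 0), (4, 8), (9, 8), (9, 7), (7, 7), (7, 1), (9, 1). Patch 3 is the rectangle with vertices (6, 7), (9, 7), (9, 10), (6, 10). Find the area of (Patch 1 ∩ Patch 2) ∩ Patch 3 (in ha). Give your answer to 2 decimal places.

The region (Patch 1 ∩ Patch 2) ∩ Patch 3 is the polygon with vertices (7,7), (6,7), (6,8), (9,8), (9,7).
By the shoelace formula its area is 3.00.

3.00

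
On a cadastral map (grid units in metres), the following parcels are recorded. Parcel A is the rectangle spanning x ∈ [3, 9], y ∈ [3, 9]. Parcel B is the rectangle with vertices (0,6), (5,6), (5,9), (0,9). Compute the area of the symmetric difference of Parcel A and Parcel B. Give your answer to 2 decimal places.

39.00

|Parcel A∩Parcel B|: x∈[3,5], y∈[6,9] → 2·3 = 6.
|Parcel A △ Parcel B| = |Parcel A| + |Parcel B| − 2·|Parcel A∩Parcel B| = 36 + 15 − 12 = 39.00.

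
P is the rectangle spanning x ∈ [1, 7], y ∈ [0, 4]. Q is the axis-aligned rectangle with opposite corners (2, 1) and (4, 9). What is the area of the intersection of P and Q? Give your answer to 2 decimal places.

|P∩Q|: x∈[2,4], y∈[1,4] → 2·3 = 6.

6.00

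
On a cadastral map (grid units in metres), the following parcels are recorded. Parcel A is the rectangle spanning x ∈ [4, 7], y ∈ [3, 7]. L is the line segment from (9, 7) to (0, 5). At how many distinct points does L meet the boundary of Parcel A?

2

The segment meets the boundary at (4,5.889), (7,6.556).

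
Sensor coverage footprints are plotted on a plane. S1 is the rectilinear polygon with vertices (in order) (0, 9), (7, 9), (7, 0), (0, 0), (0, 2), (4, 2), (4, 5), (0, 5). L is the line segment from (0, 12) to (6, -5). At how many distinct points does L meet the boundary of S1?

4

The segment meets the boundary at (4.235,0), (3.529,2), (1.059,9), (2.471,5).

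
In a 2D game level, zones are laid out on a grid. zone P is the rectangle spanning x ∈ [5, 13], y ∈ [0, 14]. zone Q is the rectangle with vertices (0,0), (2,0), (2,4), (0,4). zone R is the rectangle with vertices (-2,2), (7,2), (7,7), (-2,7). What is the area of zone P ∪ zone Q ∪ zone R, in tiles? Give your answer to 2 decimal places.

151.00

By inclusion–exclusion:
Individual areas: |zone P| = 112, |zone Q| = 8, |zone R| = 45.
|zone P∩zone Q| = 0 (no overlap).
|zone P∩zone R|: x∈[5,7], y∈[2,7] → 2·5 = 10.
|zone Q∩zone R|: x∈[0,2], y∈[2,4] → 2·2 = 4.
|zone P∩zone Q∩zone R| = 0.
|zone P ∪ zone Q ∪ zone R| = 165 − 14 + 0 = 151.00.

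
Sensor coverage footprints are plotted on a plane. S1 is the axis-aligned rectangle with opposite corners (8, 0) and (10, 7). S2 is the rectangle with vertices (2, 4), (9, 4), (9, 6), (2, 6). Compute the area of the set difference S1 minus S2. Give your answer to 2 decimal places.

12.00

|S1∩S2|: x∈[8,9], y∈[4,6] → 1·2 = 2.
|S1| = 14.
|S1 ∖ S2| = |S1| − |S1∩S2| = 14 − 2 = 12.00.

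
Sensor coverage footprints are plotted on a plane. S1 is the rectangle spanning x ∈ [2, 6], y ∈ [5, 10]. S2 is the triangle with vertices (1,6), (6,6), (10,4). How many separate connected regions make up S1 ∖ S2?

S1 ∖ S2 splits into 2 disjoint pieces (area 16, area 1.3611).

2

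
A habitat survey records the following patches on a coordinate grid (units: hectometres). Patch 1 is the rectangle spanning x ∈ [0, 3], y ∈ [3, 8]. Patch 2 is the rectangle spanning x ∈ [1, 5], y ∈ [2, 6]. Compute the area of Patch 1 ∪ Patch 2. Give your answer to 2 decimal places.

By inclusion–exclusion:
Individual areas: |Patch 1| = 15, |Patch 2| = 16.
|Patch 1∩Patch 2|: x∈[1,3], y∈[3,6] → 2·3 = 6.
|Patch 1 ∪ Patch 2| = 31 − 6 = 25.00.

25.00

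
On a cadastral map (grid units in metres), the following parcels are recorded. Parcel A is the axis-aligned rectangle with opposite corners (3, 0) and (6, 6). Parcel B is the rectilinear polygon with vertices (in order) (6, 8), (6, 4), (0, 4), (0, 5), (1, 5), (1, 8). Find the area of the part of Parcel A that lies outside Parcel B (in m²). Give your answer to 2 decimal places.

|Parcel A| = 18, |Parcel A∩Parcel B| = 6.
|Parcel A ∖ Parcel B| = |Parcel A| − |Parcel A∩Parcel B| = 18 − 6 = 12.00.

12.00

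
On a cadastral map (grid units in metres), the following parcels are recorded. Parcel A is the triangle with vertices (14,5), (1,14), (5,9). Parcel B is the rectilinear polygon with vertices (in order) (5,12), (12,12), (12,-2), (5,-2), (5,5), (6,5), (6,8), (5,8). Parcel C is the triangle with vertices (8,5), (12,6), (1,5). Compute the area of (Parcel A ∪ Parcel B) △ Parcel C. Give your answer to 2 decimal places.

98.73

|Parcel A ∪ Parcel B| = 99.9573.
|(Parcel A ∪ Parcel B) ∩ Parcel C| = 2.3636.
|(Parcel A ∪ Parcel B) △ Parcel C| = 99.9573 + 3.5 − 4.7273 = 98.73.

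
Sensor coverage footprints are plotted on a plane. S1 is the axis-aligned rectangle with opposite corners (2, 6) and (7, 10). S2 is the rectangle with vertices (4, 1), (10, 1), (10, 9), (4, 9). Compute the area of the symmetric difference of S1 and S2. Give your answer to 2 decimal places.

50.00

|S1∩S2|: x∈[4,7], y∈[6,9] → 3·3 = 9.
|S1 △ S2| = |S1| + |S2| − 2·|S1∩S2| = 20 + 48 − 18 = 50.00.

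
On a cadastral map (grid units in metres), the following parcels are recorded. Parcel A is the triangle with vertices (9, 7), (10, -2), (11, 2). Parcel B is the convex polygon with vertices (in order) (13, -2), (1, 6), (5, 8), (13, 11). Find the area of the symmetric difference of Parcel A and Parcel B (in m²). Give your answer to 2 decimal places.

74.84

|Parcel A| = 6.5, |Parcel B| = 80, |Parcel A∩Parcel B| = 5.8314.
|Parcel A △ Parcel B| = |Parcel A| + |Parcel B| − 2·|Parcel A∩Parcel B| = 6.5 + 80 − 11.6629 = 74.84.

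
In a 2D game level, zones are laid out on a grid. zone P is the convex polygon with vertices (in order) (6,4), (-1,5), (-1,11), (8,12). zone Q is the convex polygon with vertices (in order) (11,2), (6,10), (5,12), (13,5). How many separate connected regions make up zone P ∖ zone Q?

zone P ∖ zone Q splits into 2 disjoint pieces (area 50.688, area 2.7871).

2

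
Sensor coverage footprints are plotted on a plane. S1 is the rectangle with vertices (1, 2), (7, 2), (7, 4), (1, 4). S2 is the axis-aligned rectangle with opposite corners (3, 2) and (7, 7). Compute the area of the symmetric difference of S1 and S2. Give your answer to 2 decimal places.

|S1∩S2|: x∈[3,7], y∈[2,4] → 4·2 = 8.
|S1 △ S2| = |S1| + |S2| − 2·|S1∩S2| = 12 + 20 − 16 = 16.00.

16.00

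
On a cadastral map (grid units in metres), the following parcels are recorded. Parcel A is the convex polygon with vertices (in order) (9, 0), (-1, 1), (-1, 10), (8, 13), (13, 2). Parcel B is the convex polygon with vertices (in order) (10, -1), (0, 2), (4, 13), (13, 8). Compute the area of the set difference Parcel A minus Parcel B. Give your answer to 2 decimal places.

|Parcel A| = 132, |Parcel A∩Parcel B| = 97.3728.
|Parcel A ∖ Parcel B| = |Parcel A| − |Parcel A∩Parcel B| = 132 − 97.3728 = 34.63.

34.63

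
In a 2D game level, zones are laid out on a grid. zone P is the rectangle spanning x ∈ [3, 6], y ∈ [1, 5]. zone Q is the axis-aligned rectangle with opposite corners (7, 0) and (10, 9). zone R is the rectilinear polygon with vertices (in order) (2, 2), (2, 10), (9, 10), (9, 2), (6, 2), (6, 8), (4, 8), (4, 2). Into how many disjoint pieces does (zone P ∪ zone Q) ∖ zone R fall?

2

(zone P ∪ zone Q) ∖ zone R splits into 2 disjoint pieces (area 9, area 13).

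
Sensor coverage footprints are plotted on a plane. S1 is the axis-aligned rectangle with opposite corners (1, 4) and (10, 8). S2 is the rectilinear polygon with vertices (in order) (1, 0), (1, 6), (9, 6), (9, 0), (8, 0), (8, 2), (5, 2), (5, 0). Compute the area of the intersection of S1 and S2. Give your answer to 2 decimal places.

The intersection is the polygon with vertices (1,6), (9,6), (9,4), (1,4).
By the shoelace formula its area is 16.00.

16.00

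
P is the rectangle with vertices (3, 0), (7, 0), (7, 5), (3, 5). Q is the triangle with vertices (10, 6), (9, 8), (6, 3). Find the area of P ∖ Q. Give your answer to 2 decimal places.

|P| = 20, |P∩Q| = 0.4583.
|P ∖ Q| = |P| − |P∩Q| = 20 − 0.4583 = 19.54.

19.54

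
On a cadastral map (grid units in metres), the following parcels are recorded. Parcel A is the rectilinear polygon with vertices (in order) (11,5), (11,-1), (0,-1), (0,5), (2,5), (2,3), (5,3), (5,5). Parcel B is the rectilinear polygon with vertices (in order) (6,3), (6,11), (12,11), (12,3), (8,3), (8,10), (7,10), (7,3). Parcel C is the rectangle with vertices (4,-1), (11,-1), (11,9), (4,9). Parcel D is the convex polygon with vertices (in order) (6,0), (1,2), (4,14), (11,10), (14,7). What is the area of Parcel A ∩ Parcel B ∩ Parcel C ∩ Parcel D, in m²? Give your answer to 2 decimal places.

6.92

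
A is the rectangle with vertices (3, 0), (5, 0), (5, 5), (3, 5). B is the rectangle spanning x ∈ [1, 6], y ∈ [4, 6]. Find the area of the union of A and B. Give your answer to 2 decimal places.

By inclusion–exclusion:
Individual areas: |A| = 10, |B| = 10.
|A∩B|: x∈[3,5], y∈[4,5] → 2·1 = 2.
|A ∪ B| = 20 − 2 = 18.00.

18.00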